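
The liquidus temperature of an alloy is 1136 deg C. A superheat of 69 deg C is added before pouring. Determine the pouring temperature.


Formula: T_pour = T_melt + Superheat
T_pour = 1136 + 69 = 1205 deg C

Final answer: 1205 deg C


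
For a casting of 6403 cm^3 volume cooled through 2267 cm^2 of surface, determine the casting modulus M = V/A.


Formula: Casting Modulus M = V / A
M = 6403 cm^3 / 2267 cm^2 = 2.8244 cm


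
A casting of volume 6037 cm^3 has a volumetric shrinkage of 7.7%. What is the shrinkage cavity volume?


Formula: V_shrink = V_casting * shrinkage_pct / 100
V_shrink = 6037 cm^3 * 7.7 / 100 = 464.8490 cm^3

Final answer: 464.8490 cm^3


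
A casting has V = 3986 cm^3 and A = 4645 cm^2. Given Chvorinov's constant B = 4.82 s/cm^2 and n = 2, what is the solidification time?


Formula: t_s = B * (V/A)^n  (Chvorinov's rule, n=2)
Modulus M = V/A = 3986/4645 = 0.858127 cm
M^2 = 0.858127^2 = 0.736382 cm^2
t_s = 4.82 * 0.736382 = 3.5494 s

Answer: 3.5494 s


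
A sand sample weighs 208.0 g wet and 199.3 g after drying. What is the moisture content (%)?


Formula: MC = (W_wet - W_dry) / W_wet * 100
Water mass = 208.0 - 199.3 = 8.7 g
MC = 8.7 / 208.0 * 100 = 4.1827%


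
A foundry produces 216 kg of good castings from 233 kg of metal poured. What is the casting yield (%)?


Formula: Casting Yield = (W_good / W_total) * 100
Yield = (216 kg / 233 kg) * 100 = 92.7039%

Answer: 92.7039%


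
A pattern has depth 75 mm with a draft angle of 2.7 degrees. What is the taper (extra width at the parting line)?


Formula: taper = depth * tan(draft_angle)
tan(2.7 deg) = 0.0471588
taper = 75 mm * 0.0471588 = 3.5369 mm

3.5369 mm


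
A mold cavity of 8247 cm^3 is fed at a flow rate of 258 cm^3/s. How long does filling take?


Formula: t_fill = V_mold / Q_flow
t = 8247 cm^3 / 258 cm^3/s = 31.9651 s

Answer: 31.9651 s


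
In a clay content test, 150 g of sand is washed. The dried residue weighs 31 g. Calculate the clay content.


Formula: Clay% = (W_total - W_washed) / W_total * 100
Clay mass = 150 - 31 = 119 g
Clay% = 119 / 150 * 100 = 79.3333%

79.3333%


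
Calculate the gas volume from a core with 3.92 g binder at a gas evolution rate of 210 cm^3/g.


Formula: V_gas = W_binder * gas_evolution_rate
V = 3.92 g * 210 cm^3/g = 823.2000 cm^3


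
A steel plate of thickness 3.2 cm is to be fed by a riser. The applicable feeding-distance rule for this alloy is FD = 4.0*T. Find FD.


Formula: FD = 4.0 * T  (riser feeding-distance rule)
FD = 4.0 * 3.2 cm = 12.8000 cm

Final answer: 12.8000 cm


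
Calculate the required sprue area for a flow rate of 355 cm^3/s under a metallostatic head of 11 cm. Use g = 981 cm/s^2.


Formula: v = sqrt(2*g*h), A = Q/v
Velocity: v = sqrt(2 * 981 * 11) = sqrt(21582) = 146.9081 cm/s
Sprue area: A = Q / v = 355 / 146.9081 = 2.4165 cm^2

Answer: 2.4165 cm^2


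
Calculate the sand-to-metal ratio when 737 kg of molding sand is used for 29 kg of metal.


Formula: Sand-to-Metal Ratio = W_sand / W_metal
Ratio = 737 kg / 29 kg = 25.4138

Answer: 25.4138


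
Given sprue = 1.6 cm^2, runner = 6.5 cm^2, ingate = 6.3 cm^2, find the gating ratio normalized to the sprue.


Sprue:Runner:Ingate = 1 : 6.5/1.6 : 6.3/1.6 = 1:4.06:3.94


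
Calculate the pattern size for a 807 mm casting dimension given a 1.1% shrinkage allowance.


Formula: L_pattern = L_casting * (1 + shrinkage_rate/100)
Shrinkage factor = 1 + 1.1/100 = 1.011
L_pattern = 807 mm * 1.011 = 815.8770 mm

Answer: 815.8770 mm


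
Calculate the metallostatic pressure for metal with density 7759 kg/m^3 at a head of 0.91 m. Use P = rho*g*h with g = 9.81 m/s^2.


Formula: P = rho * g * h
rho * g = 7759 * 9.81 = 76115.79 N/m^3
P = 76115.79 * 0.91 = 69265.3689 Pa


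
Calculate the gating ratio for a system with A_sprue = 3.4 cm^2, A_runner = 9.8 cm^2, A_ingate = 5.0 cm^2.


Sprue:Runner:Ingate = 1 : 9.8/3.4 : 5.0/3.4 = 1:2.88:1.47

1:2.88:1.47


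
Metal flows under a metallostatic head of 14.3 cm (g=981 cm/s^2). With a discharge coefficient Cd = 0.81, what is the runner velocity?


Formula: v = Cd * sqrt(2 * g * h)  (Torricelli with discharge coefficient)
2*g*h = 2 * 981 * 14.3 = 28056.6 cm^2/s^2
sqrt(28056.6) = 167.50104 cm/s
v = 0.81 * 167.50104 = 135.6758 cm/s


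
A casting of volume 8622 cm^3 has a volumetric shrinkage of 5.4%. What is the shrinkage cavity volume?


Formula: V_shrink = V_casting * shrinkage_pct / 100
V_shrink = 8622 cm^3 * 5.4 / 100 = 465.5880 cm^3

Final answer: 465.5880 cm^3


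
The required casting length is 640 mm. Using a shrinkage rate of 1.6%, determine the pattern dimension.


Formula: L_pattern = L_casting * (1 + shrinkage_rate/100)
Shrinkage factor = 1 + 1.6/100 = 1.016
L_pattern = 640 mm * 1.016 = 650.2400 mm

Answer: 650.2400 mm


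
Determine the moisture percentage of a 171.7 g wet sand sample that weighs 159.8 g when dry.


Formula: MC = (W_wet - W_dry) / W_wet * 100
Water mass = 171.7 - 159.8 = 11.9 g
MC = 11.9 / 171.7 * 100 = 6.9307%

6.9307%


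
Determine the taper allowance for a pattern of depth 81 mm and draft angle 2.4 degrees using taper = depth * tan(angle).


Formula: taper = depth * tan(draft_angle)
tan(2.4 deg) = 0.0419124
taper = 81 mm * 0.0419124 = 3.3949 mm


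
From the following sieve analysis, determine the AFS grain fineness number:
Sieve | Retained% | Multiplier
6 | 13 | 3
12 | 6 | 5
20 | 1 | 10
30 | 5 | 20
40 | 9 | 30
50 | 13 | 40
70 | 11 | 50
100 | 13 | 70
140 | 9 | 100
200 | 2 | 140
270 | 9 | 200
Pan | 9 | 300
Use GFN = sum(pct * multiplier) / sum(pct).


Formula: GFN = sum(pct * multiplier) / sum(pct)
sum(pct * multiplier) = 8109
sum(pct) = 100
GFN = 8109 / 100 = 81.09

Final answer: 81.09


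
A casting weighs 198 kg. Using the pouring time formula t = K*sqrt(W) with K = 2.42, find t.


Formula: t = K * sqrt(W)
sqrt(W) = sqrt(198) = 14.07125
t = 2.42 * 14.07125 = 34.0524 s


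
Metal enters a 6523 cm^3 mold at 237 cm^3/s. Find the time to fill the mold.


Formula: t_fill = V_mold / Q_flow
t = 6523 cm^3 / 237 cm^3/s = 27.5232 s

Answer: 27.5232 s


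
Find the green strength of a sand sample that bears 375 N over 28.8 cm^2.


Formula: Compressive Strength = Force / Area
Strength = 375 N / 28.8 cm^2 = 13.0208 N/cm^2

13.0208 N/cm^2


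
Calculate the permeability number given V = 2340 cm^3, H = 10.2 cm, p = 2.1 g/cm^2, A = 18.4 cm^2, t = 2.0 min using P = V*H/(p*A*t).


Formula: Permeability Number P = (V * H) / (p * A * t)
Numerator: V * H = 2340 * 10.2 = 23868.0
Denominator: p * A * t = 2.1 * 18.4 * 2.0 = 77.28
P = 23868.0 / 77.28 = 308.8509

308.8509


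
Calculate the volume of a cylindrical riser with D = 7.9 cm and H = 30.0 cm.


Formula: V = pi * (D/2)^2 * H  (cylinder volume)
Radius = D/2 = 7.9/2 = 3.95 cm
V = pi * 3.95^2 * 30.0 = 1470.5010 cm^3

1470.5010 cm^3


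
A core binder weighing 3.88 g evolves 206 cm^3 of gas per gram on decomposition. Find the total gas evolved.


Formula: V_gas = W_binder * gas_evolution_rate
V = 3.88 g * 206 cm^3/g = 799.2800 cm^3

Final answer: 799.2800 cm^3


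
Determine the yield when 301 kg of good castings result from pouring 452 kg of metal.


Formula: Casting Yield = (W_good / W_total) * 100
Yield = (301 kg / 452 kg) * 100 = 66.5929%


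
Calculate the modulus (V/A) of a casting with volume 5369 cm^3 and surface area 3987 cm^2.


Formula: Casting Modulus M = V / A
M = 5369 cm^3 / 3987 cm^2 = 1.3466 cm

Final answer: 1.3466 cm


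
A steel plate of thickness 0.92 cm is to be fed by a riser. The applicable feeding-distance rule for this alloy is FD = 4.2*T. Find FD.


Formula: FD = 4.2 * T  (riser feeding-distance rule)
FD = 4.2 * 0.92 cm = 3.8640 cm

Answer: 3.8640 cm


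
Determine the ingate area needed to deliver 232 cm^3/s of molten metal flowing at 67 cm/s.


Formula: A_ingate = Q / v  (continuity equation)
A = 232 cm^3/s / 67 cm/s = 3.4627 cm^2

Final answer: 3.4627 cm^2


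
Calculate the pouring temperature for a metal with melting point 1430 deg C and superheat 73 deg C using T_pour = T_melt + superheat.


Formula: T_pour = T_melt + Superheat
T_pour = 1430 + 73 = 1503 deg C

Final answer: 1503 deg C


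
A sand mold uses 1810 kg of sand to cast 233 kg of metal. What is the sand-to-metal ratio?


Formula: Sand-to-Metal Ratio = W_sand / W_metal
Ratio = 1810 kg / 233 kg = 7.7682


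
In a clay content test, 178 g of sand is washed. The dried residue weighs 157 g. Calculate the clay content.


Formula: Clay% = (W_total - W_washed) / W_total * 100
Clay mass = 178 - 157 = 21 g
Clay% = 21 / 178 * 100 = 11.7978%

Final answer: 11.7978%


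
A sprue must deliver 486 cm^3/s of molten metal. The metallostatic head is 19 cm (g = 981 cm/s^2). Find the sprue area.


Formula: v = sqrt(2*g*h), A = Q/v
Velocity: v = sqrt(2 * 981 * 19) = sqrt(37278) = 193.0751 cm/s
Sprue area: A = Q / v = 486 / 193.0751 = 2.5172 cm^2

Final answer: 2.5172 cm^2


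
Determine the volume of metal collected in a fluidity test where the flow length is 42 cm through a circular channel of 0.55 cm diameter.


Formula: V = pi * (d/2)^2 * L  (cylinder volume)
Radius = 0.55/2 = 0.275 cm
V = pi * 0.275^2 * 42 = 9.9785 cm^3


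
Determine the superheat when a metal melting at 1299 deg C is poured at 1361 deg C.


Formula: Superheat = T_pour - T_melt
Superheat = 1361 - 1299 = 62 deg C


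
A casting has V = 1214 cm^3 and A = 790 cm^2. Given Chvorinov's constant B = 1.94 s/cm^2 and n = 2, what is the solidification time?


Formula: t_s = B * (V/A)^n  (Chvorinov's rule, n=2)
Modulus M = V/A = 1214/790 = 1.536709 cm
M^2 = 1.536709^2 = 2.361475 cm^2
t_s = 1.94 * 2.361475 = 4.5813 s

4.5813 s


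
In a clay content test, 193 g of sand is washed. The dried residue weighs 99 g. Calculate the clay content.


Formula: Clay% = (W_total - W_washed) / W_total * 100
Clay mass = 193 - 99 = 94 g
Clay% = 94 / 193 * 100 = 48.7047%


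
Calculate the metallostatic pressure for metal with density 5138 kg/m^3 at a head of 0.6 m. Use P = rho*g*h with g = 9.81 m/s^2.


Formula: P = rho * g * h
rho * g = 5138 * 9.81 = 50403.78 N/m^3
P = 50403.78 * 0.6 = 30242.2680 Pa


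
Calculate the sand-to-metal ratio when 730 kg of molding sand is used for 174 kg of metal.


Formula: Sand-to-Metal Ratio = W_sand / W_metal
Ratio = 730 kg / 174 kg = 4.1954

4.1954


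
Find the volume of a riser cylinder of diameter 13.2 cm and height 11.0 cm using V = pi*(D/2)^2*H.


Formula: V = pi * (D/2)^2 * H  (cylinder volume)
Radius = D/2 = 13.2/2 = 6.6 cm
V = pi * 6.6^2 * 11.0 = 1505.3255 cm^3


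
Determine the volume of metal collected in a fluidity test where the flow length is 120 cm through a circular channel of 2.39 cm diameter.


Formula: V = pi * (d/2)^2 * L  (cylinder volume)
Radius = 2.39/2 = 1.195 cm
V = pi * 1.195^2 * 120 = 538.3527 cm^3

Answer: 538.3527 cm^3


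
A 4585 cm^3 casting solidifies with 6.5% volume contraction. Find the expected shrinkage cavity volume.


Formula: V_shrink = V_casting * shrinkage_pct / 100
V_shrink = 4585 cm^3 * 6.5 / 100 = 298.0250 cm^3

Final answer: 298.0250 cm^3


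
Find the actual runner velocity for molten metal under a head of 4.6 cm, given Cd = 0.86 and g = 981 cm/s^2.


Formula: v = Cd * sqrt(2 * g * h)  (Torricelli with discharge coefficient)
2*g*h = 2 * 981 * 4.6 = 9025.2 cm^2/s^2
sqrt(9025.2) = 95.00105 cm/s
v = 0.86 * 95.00105 = 81.7009 cm/s

81.7009 cm/s


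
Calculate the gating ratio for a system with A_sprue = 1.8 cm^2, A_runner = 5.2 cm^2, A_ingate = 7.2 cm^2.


Sprue:Runner:Ingate = 1 : 5.2/1.8 : 7.2/1.8 = 1:2.89:4.00


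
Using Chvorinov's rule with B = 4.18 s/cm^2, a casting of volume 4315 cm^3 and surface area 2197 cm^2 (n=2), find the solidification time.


Formula: t_s = B * (V/A)^n  (Chvorinov's rule, n=2)
Modulus M = V/A = 4315/2197 = 1.964042 cm
M^2 = 1.964042^2 = 3.857461 cm^2
t_s = 4.18 * 3.857461 = 16.1242 s

Final answer: 16.1242 s


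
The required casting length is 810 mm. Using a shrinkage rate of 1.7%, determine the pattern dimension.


Formula: L_pattern = L_casting * (1 + shrinkage_rate/100)
Shrinkage factor = 1 + 1.7/100 = 1.017
L_pattern = 810 mm * 1.017 = 823.7700 mm

823.7700 mm


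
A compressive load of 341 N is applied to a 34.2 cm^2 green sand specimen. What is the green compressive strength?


Formula: Compressive Strength = Force / Area
Strength = 341 N / 34.2 cm^2 = 9.9708 N/cm^2

Final answer: 9.9708 N/cm^2


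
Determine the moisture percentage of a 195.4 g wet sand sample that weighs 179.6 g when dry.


Formula: MC = (W_wet - W_dry) / W_wet * 100
Water mass = 195.4 - 179.6 = 15.8 g
MC = 15.8 / 195.4 * 100 = 8.0860%


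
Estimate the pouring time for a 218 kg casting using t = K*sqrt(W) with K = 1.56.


Formula: t = K * sqrt(W)
sqrt(W) = sqrt(218) = 14.76482
t = 1.56 * 14.76482 = 23.0331 s

Answer: 23.0331 s


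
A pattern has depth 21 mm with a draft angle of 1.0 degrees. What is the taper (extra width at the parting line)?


Formula: taper = depth * tan(draft_angle)
tan(1.0 deg) = 0.0174551
taper = 21 mm * 0.0174551 = 0.3666 mm


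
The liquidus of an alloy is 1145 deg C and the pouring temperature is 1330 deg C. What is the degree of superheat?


Formula: Superheat = T_pour - T_melt
Superheat = 1330 - 1145 = 185 deg C

Final answer: 185 deg C


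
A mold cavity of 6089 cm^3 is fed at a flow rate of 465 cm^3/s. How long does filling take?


Formula: t_fill = V_mold / Q_flow
t = 6089 cm^3 / 465 cm^3/s = 13.0946 s


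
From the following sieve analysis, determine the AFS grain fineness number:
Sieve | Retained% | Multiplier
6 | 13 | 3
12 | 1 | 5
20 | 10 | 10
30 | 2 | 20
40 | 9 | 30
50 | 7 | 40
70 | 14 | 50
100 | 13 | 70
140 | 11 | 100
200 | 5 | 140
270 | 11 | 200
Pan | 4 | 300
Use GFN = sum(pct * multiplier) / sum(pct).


Formula: GFN = sum(pct * multiplier) / sum(pct)
sum(pct * multiplier) = 7544
sum(pct) = 100
GFN = 7544 / 100 = 75.44

75.44


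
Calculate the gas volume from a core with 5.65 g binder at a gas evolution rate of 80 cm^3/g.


Formula: V_gas = W_binder * gas_evolution_rate
V = 5.65 g * 80 cm^3/g = 452.0000 cm^3

Final answer: 452.0000 cm^3


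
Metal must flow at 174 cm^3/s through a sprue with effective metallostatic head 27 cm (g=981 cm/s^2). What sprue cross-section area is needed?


Formula: v = sqrt(2*g*h), A = Q/v
Velocity: v = sqrt(2 * 981 * 27) = sqrt(52974) = 230.1608 cm/s
Sprue area: A = Q / v = 174 / 230.1608 = 0.7560 cm^2

Answer: 0.7560 cm^2


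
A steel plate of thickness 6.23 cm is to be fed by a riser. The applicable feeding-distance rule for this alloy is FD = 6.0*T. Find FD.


Formula: FD = 6.0 * T  (riser feeding-distance rule)
FD = 6.0 * 6.23 cm = 37.3800 cm

Answer: 37.3800 cm


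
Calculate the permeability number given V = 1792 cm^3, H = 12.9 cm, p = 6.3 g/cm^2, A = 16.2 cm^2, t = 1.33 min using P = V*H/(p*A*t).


Formula: Permeability Number P = (V * H) / (p * A * t)
Numerator: V * H = 1792 * 12.9 = 23116.8
Denominator: p * A * t = 6.3 * 16.2 * 1.33 = 135.7398
P = 23116.8 / 135.7398 = 170.3023


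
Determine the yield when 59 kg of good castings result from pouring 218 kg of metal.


Formula: Casting Yield = (W_good / W_total) * 100
Yield = (59 kg / 218 kg) * 100 = 27.0642%


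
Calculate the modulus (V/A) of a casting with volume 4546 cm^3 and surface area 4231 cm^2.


Formula: Casting Modulus M = V / A
M = 4546 cm^3 / 4231 cm^2 = 1.0745 cm

Final answer: 1.0745 cm


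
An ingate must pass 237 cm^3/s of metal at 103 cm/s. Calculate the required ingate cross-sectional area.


Formula: A_ingate = Q / v  (continuity equation)
A = 237 cm^3/s / 103 cm/s = 2.3010 cm^2

Answer: 2.3010 cm^2


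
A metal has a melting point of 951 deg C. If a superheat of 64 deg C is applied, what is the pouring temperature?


Formula: T_pour = T_melt + Superheat
T_pour = 951 + 64 = 1015 deg C

Final answer: 1015 deg C


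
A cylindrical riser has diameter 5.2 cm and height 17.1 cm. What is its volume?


Formula: V = pi * (D/2)^2 * H  (cylinder volume)
Radius = D/2 = 5.2/2 = 2.6 cm
V = pi * 2.6^2 * 17.1 = 363.1555 cm^3

Answer: 363.1555 cm^3


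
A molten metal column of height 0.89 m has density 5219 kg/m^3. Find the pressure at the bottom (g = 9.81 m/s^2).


Formula: P = rho * g * h
rho * g = 5219 * 9.81 = 51198.39 N/m^3
P = 51198.39 * 0.89 = 45566.5671 Pa

Answer: 45566.5671 Pa


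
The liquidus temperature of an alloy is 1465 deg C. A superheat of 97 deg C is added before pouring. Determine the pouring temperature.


Formula: T_pour = T_melt + Superheat
T_pour = 1465 + 97 = 1562 deg C

1562 deg C


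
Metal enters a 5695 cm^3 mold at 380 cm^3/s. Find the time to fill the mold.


Formula: t_fill = V_mold / Q_flow
t = 5695 cm^3 / 380 cm^3/s = 14.9868 s

Answer: 14.9868 s


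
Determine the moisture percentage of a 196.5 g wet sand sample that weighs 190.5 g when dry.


Formula: MC = (W_wet - W_dry) / W_wet * 100
Water mass = 196.5 - 190.5 = 6.0 g
MC = 6.0 / 196.5 * 100 = 3.0534%

Final answer: 3.0534%


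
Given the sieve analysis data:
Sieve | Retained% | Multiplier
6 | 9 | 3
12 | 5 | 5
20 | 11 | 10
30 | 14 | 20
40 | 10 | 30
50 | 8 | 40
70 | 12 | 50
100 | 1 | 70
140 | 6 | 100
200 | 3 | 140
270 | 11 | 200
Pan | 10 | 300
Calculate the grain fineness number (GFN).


Formula: GFN = sum(pct * multiplier) / sum(pct)
sum(pct * multiplier) = 7952
sum(pct) = 100
GFN = 7952 / 100 = 79.52


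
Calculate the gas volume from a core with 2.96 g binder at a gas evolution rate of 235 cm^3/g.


Formula: V_gas = W_binder * gas_evolution_rate
V = 2.96 g * 235 cm^3/g = 695.6000 cm^3

Final answer: 695.6000 cm^3


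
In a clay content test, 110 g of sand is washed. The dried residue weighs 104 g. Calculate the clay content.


Formula: Clay% = (W_total - W_washed) / W_total * 100
Clay mass = 110 - 104 = 6 g
Clay% = 6 / 110 * 100 = 5.4545%

Answer: 5.4545%


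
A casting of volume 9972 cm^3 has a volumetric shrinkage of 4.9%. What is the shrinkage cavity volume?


Formula: V_shrink = V_casting * shrinkage_pct / 100
V_shrink = 9972 cm^3 * 4.9 / 100 = 488.6280 cm^3


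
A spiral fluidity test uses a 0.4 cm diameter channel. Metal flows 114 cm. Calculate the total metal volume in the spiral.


Formula: V = pi * (d/2)^2 * L  (cylinder volume)
Radius = 0.4/2 = 0.2 cm
V = pi * 0.2^2 * 114 = 14.3257 cm^3

14.3257 cm^3


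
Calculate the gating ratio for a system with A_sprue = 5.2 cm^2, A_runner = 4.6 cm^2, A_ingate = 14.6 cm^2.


Sprue:Runner:Ingate = 1 : 4.6/5.2 : 14.6/5.2 = 1:0.88:2.81

Answer: 1:0.88:2.81


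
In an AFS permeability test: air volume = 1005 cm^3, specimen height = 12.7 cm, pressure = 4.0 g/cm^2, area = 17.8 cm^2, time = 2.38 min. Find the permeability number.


Formula: Permeability Number P = (V * H) / (p * A * t)
Numerator: V * H = 1005 * 12.7 = 12763.5
Denominator: p * A * t = 4.0 * 17.8 * 2.38 = 169.456
P = 12763.5 / 169.456 = 75.3204

75.3204


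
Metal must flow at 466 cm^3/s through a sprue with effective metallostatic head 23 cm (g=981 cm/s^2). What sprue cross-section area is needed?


Formula: v = sqrt(2*g*h), A = Q/v
Velocity: v = sqrt(2 * 981 * 23) = sqrt(45126) = 212.4288 cm/s
Sprue area: A = Q / v = 466 / 212.4288 = 2.1937 cm^2

2.1937 cm^2


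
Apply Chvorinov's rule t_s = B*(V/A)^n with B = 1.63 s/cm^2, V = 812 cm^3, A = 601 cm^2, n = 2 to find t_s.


Formula: t_s = B * (V/A)^n  (Chvorinov's rule, n=2)
Modulus M = V/A = 812/601 = 1.351082 cm
M^2 = 1.351082^2 = 1.825423 cm^2
t_s = 1.63 * 1.825423 = 2.9754 s

2.9754 s


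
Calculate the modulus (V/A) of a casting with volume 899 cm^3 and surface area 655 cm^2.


Formula: Casting Modulus M = V / A
M = 899 cm^3 / 655 cm^2 = 1.3725 cm


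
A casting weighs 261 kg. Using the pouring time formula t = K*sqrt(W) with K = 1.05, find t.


Formula: t = K * sqrt(W)
sqrt(W) = sqrt(261) = 16.15549
t = 1.05 * 16.15549 = 16.9633 s

16.9633 s


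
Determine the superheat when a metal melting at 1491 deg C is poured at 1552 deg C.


Formula: Superheat = T_pour - T_melt
Superheat = 1552 - 1491 = 61 deg C

61 deg C


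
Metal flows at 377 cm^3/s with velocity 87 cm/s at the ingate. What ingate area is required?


Formula: A_ingate = Q / v  (continuity equation)
A = 377 cm^3/s / 87 cm/s = 4.3333 cm^2


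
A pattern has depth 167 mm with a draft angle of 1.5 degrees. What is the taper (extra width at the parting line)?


Formula: taper = depth * tan(draft_angle)
tan(1.5 deg) = 0.0261859
taper = 167 mm * 0.0261859 = 4.3730 mm

4.3730 mm


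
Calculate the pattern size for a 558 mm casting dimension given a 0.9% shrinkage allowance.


Formula: L_pattern = L_casting * (1 + shrinkage_rate/100)
Shrinkage factor = 1 + 0.9/100 = 1.009
L_pattern = 558 mm * 1.009 = 563.0220 mm

563.0220 mm


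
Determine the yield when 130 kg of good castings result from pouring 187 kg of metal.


Formula: Casting Yield = (W_good / W_total) * 100
Yield = (130 kg / 187 kg) * 100 = 69.5187%


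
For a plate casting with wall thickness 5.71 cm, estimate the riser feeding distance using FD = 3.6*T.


Formula: FD = 3.6 * T  (riser feeding-distance rule)
FD = 3.6 * 5.71 cm = 20.5560 cm

Final answer: 20.5560 cm


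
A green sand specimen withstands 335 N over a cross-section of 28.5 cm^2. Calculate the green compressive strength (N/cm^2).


Formula: Compressive Strength = Force / Area
Strength = 335 N / 28.5 cm^2 = 11.7544 N/cm^2

Final answer: 11.7544 N/cm^2


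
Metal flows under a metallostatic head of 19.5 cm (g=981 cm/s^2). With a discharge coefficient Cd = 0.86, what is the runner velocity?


Formula: v = Cd * sqrt(2 * g * h)  (Torricelli with discharge coefficient)
2*g*h = 2 * 981 * 19.5 = 38259.0 cm^2/s^2
sqrt(38259.0) = 195.59908 cm/s
v = 0.86 * 195.59908 = 168.2152 cm/s

Final answer: 168.2152 cm/s


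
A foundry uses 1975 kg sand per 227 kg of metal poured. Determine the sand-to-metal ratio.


Formula: Sand-to-Metal Ratio = W_sand / W_metal
Ratio = 1975 kg / 227 kg = 8.7004


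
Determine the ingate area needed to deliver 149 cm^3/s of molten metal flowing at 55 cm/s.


Formula: A_ingate = Q / v  (continuity equation)
A = 149 cm^3/s / 55 cm/s = 2.7091 cm^2


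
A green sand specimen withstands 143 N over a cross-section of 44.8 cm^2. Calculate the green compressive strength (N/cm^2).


Formula: Compressive Strength = Force / Area
Strength = 143 N / 44.8 cm^2 = 3.1920 N/cm^2

3.1920 N/cm^2


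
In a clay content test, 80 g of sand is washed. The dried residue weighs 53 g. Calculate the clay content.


Formula: Clay% = (W_total - W_washed) / W_total * 100
Clay mass = 80 - 53 = 27 g
Clay% = 27 / 80 * 100 = 33.7500%

33.7500%


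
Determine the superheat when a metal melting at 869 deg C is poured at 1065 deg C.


Formula: Superheat = T_pour - T_melt
Superheat = 1065 - 869 = 196 deg C

Answer: 196 deg C


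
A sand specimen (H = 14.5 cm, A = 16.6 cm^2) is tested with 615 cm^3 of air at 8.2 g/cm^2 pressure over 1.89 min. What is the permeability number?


Formula: Permeability Number P = (V * H) / (p * A * t)
Numerator: V * H = 615 * 14.5 = 8917.5
Denominator: p * A * t = 8.2 * 16.6 * 1.89 = 257.2668
P = 8917.5 / 257.2668 = 34.6625

Final answer: 34.6625


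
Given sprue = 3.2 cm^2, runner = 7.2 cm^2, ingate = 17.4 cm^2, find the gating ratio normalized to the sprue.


Sprue:Runner:Ingate = 1 : 7.2/3.2 : 17.4/3.2 = 1:2.25:5.44


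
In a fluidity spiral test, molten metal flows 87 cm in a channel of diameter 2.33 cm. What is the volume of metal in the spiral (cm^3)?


Formula: V = pi * (d/2)^2 * L  (cylinder volume)
Radius = 2.33/2 = 1.165 cm
V = pi * 1.165^2 * 87 = 370.9548 cm^3

370.9548 cm^3


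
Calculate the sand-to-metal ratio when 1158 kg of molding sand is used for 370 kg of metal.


Formula: Sand-to-Metal Ratio = W_sand / W_metal
Ratio = 1158 kg / 370 kg = 3.1297


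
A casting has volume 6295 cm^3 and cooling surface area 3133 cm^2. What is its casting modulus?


Formula: Casting Modulus M = V / A
M = 6295 cm^3 / 3133 cm^2 = 2.0093 cm


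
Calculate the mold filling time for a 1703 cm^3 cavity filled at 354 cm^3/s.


Formula: t_fill = V_mold / Q_flow
t = 1703 cm^3 / 354 cm^3/s = 4.8107 s


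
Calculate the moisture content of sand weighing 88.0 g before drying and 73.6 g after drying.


Formula: MC = (W_wet - W_dry) / W_wet * 100
Water mass = 88.0 - 73.6 = 14.4 g
MC = 14.4 / 88.0 * 100 = 16.3636%

16.3636%


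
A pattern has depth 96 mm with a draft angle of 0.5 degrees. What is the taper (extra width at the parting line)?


Formula: taper = depth * tan(draft_angle)
tan(0.5 deg) = 0.0087269
taper = 96 mm * 0.0087269 = 0.8378 mm

0.8378 mm


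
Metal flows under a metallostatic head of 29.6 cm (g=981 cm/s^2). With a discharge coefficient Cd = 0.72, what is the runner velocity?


Formula: v = Cd * sqrt(2 * g * h)  (Torricelli with discharge coefficient)
2*g*h = 2 * 981 * 29.6 = 58075.2 cm^2/s^2
sqrt(58075.2) = 240.98797 cm/s
v = 0.72 * 240.98797 = 173.5113 cm/s

173.5113 cm/s


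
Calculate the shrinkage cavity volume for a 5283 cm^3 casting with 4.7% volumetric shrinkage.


Formula: V_shrink = V_casting * shrinkage_pct / 100
V_shrink = 5283 cm^3 * 4.7 / 100 = 248.3010 cm^3

Answer: 248.3010 cm^3


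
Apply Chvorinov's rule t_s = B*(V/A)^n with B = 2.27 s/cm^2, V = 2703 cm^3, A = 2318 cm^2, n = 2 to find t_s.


Formula: t_s = B * (V/A)^n  (Chvorinov's rule, n=2)
Modulus M = V/A = 2703/2318 = 1.166091 cm
M^2 = 1.166091^2 = 1.359768 cm^2
t_s = 2.27 * 1.359768 = 3.0867 s


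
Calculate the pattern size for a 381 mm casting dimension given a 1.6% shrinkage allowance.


Formula: L_pattern = L_casting * (1 + shrinkage_rate/100)
Shrinkage factor = 1 + 1.6/100 = 1.016
L_pattern = 381 mm * 1.016 = 387.0960 mm

Answer: 387.0960 mm


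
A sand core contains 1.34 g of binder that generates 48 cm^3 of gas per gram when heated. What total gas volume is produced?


Formula: V_gas = W_binder * gas_evolution_rate
V = 1.34 g * 48 cm^3/g = 64.3200 cm^3

Final answer: 64.3200 cm^3


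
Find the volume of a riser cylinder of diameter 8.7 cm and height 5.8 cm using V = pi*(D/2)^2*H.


Formula: V = pi * (D/2)^2 * H  (cylinder volume)
Radius = D/2 = 8.7/2 = 4.35 cm
V = pi * 4.35^2 * 5.8 = 344.7914 cm^3

344.7914 cm^3


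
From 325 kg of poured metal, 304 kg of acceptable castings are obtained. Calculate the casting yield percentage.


Formula: Casting Yield = (W_good / W_total) * 100
Yield = (304 kg / 325 kg) * 100 = 93.5385%


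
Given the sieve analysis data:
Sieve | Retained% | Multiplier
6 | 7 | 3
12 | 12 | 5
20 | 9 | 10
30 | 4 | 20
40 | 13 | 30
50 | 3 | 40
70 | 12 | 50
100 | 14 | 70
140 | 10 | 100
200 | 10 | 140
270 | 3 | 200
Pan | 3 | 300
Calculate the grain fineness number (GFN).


Formula: GFN = sum(pct * multiplier) / sum(pct)
sum(pct * multiplier) = 6241
sum(pct) = 100
GFN = 6241 / 100 = 62.41

62.41


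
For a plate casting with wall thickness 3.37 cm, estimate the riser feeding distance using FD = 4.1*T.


Formula: FD = 4.1 * T  (riser feeding-distance rule)
FD = 4.1 * 3.37 cm = 13.8170 cm

13.8170 cm


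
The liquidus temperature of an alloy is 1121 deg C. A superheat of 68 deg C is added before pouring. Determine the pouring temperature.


Formula: T_pour = T_melt + Superheat
T_pour = 1121 + 68 = 1189 deg C

Final answer: 1189 deg C


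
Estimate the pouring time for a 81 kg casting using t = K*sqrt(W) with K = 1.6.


Formula: t = K * sqrt(W)
sqrt(W) = sqrt(81) = 9.00000
t = 1.6 * 9.00000 = 14.4000 s

14.4000 s


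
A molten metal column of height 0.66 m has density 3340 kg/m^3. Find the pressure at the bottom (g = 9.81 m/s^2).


Formula: P = rho * g * h
rho * g = 3340 * 9.81 = 32765.4 N/m^3
P = 32765.4 * 0.66 = 21625.1640 Pa

21625.1640 Pa


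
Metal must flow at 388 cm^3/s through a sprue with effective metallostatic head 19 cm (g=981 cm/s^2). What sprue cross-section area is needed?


Formula: v = sqrt(2*g*h), A = Q/v
Velocity: v = sqrt(2 * 981 * 19) = sqrt(37278) = 193.0751 cm/s
Sprue area: A = Q / v = 388 / 193.0751 = 2.0096 cm^2

2.0096 cm^2


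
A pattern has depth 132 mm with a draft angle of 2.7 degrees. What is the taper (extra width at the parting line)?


Formula: taper = depth * tan(draft_angle)
tan(2.7 deg) = 0.0471588
taper = 132 mm * 0.0471588 = 6.2250 mm


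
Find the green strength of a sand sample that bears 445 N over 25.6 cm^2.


Formula: Compressive Strength = Force / Area
Strength = 445 N / 25.6 cm^2 = 17.3828 N/cm^2


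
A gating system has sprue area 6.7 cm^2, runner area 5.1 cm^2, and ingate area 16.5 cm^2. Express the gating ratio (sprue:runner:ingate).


Sprue:Runner:Ingate = 1 : 5.1/6.7 : 16.5/6.7 = 1:0.76:2.46

Answer: 1:0.76:2.46


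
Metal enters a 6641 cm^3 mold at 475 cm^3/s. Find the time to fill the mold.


Formula: t_fill = V_mold / Q_flow
t = 6641 cm^3 / 475 cm^3/s = 13.9811 s

Answer: 13.9811 s


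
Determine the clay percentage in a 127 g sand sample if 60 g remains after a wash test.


Formula: Clay% = (W_total - W_washed) / W_total * 100
Clay mass = 127 - 60 = 67 g
Clay% = 67 / 127 * 100 = 52.7559%

Answer: 52.7559%


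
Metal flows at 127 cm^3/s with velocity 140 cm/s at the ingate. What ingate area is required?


Formula: A_ingate = Q / v  (continuity equation)
A = 127 cm^3/s / 140 cm/s = 0.9071 cm^2


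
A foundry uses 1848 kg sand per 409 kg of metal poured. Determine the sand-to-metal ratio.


Formula: Sand-to-Metal Ratio = W_sand / W_metal
Ratio = 1848 kg / 409 kg = 4.5183

4.5183


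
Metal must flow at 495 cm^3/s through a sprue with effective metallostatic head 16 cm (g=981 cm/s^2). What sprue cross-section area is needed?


Formula: v = sqrt(2*g*h), A = Q/v
Velocity: v = sqrt(2 * 981 * 16) = sqrt(31392) = 177.1779 cm/s
Sprue area: A = Q / v = 495 / 177.1779 = 2.7938 cm^2


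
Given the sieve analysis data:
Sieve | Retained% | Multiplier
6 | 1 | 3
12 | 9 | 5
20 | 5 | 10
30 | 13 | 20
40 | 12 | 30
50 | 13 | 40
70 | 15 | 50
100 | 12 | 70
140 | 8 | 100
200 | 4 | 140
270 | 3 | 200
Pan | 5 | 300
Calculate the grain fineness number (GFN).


Formula: GFN = sum(pct * multiplier) / sum(pct)
sum(pct * multiplier) = 6288
sum(pct) = 100
GFN = 6288 / 100 = 62.88

Answer: 62.88


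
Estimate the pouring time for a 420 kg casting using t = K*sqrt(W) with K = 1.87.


Formula: t = K * sqrt(W)
sqrt(W) = sqrt(420) = 20.49390
t = 1.87 * 20.49390 = 38.3236 s

Answer: 38.3236 s


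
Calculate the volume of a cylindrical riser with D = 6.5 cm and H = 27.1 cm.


Formula: V = pi * (D/2)^2 * H  (cylinder volume)
Radius = D/2 = 6.5/2 = 3.25 cm
V = pi * 3.25^2 * 27.1 = 899.2613 cm^3


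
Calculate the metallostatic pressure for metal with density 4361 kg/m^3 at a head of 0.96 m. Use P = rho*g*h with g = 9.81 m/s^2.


Formula: P = rho * g * h
rho * g = 4361 * 9.81 = 42781.41 N/m^3
P = 42781.41 * 0.96 = 41070.1536 Pa

Final answer: 41070.1536 Pa


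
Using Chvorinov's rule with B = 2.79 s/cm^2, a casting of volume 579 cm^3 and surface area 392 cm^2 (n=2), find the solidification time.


Formula: t_s = B * (V/A)^n  (Chvorinov's rule, n=2)
Modulus M = V/A = 579/392 = 1.477041 cm
M^2 = 1.477041^2 = 2.181650 cm^2
t_s = 2.79 * 2.181650 = 6.0868 s

Answer: 6.0868 s


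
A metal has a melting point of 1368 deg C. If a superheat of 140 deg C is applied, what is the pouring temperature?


Formula: T_pour = T_melt + Superheat
T_pour = 1368 + 140 = 1508 deg C


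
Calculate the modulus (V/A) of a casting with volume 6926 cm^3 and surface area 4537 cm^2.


Formula: Casting Modulus M = V / A
M = 6926 cm^3 / 4537 cm^2 = 1.5266 cm


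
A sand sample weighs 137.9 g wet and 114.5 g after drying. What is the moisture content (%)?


Formula: MC = (W_wet - W_dry) / W_wet * 100
Water mass = 137.9 - 114.5 = 23.4 g
MC = 23.4 / 137.9 * 100 = 16.9688%


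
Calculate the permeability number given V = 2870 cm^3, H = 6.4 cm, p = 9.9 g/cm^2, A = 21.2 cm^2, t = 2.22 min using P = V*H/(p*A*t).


Formula: Permeability Number P = (V * H) / (p * A * t)
Numerator: V * H = 2870 * 6.4 = 18368.0
Denominator: p * A * t = 9.9 * 21.2 * 2.22 = 465.9336
P = 18368.0 / 465.9336 = 39.4219

39.4219


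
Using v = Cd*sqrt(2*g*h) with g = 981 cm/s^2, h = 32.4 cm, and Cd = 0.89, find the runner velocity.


Formula: v = Cd * sqrt(2 * g * h)  (Torricelli with discharge coefficient)
2*g*h = 2 * 981 * 32.4 = 63568.8 cm^2/s^2
sqrt(63568.8) = 252.12854 cm/s
v = 0.89 * 252.12854 = 224.3944 cm/s

Answer: 224.3944 cm/s


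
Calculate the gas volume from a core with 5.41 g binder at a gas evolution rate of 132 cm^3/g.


Formula: V_gas = W_binder * gas_evolution_rate
V = 5.41 g * 132 cm^3/g = 714.1200 cm^3

Final answer: 714.1200 cm^3


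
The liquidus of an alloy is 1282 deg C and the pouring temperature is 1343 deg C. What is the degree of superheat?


Formula: Superheat = T_pour - T_melt
Superheat = 1343 - 1282 = 61 deg C

61 deg C


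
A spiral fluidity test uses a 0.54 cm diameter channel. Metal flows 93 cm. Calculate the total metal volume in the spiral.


Formula: V = pi * (d/2)^2 * L  (cylinder volume)
Radius = 0.54/2 = 0.27 cm
V = pi * 0.27^2 * 93 = 21.2991 cm^3

Final answer: 21.2991 cm^3


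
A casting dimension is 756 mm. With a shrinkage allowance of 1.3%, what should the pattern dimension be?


Formula: L_pattern = L_casting * (1 + shrinkage_rate/100)
Shrinkage factor = 1 + 1.3/100 = 1.013
L_pattern = 756 mm * 1.013 = 765.8280 mm


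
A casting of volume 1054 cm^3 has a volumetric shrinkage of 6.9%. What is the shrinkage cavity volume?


Formula: V_shrink = V_casting * shrinkage_pct / 100
V_shrink = 1054 cm^3 * 6.9 / 100 = 72.7260 cm^3

72.7260 cm^3


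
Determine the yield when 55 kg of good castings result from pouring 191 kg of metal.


Formula: Casting Yield = (W_good / W_total) * 100
Yield = (55 kg / 191 kg) * 100 = 28.7958%

Answer: 28.7958%


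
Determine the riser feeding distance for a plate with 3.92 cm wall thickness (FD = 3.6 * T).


Formula: FD = 3.6 * T  (riser feeding-distance rule)
FD = 3.6 * 3.92 cm = 14.1120 cm

Answer: 14.1120 cm


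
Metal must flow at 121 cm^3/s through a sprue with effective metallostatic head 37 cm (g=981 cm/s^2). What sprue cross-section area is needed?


Formula: v = sqrt(2*g*h), A = Q/v
Velocity: v = sqrt(2 * 981 * 37) = sqrt(72594) = 269.4327 cm/s
Sprue area: A = Q / v = 121 / 269.4327 = 0.4491 cm^2

Final answer: 0.4491 cm^2


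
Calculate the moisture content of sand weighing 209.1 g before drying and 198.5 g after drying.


Formula: MC = (W_wet - W_dry) / W_wet * 100
Water mass = 209.1 - 198.5 = 10.6 g
MC = 10.6 / 209.1 * 100 = 5.0693%

Final answer: 5.0693%


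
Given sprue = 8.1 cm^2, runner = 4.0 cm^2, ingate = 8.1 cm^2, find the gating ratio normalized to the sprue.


Sprue:Runner:Ingate = 1 : 4.0/8.1 : 8.1/8.1 = 1:0.49:1.00

1:0.49:1.00


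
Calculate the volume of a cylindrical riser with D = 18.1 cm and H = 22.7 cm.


Formula: V = pi * (D/2)^2 * H  (cylinder volume)
Radius = D/2 = 18.1/2 = 9.05 cm
V = pi * 9.05^2 * 22.7 = 5840.8074 cm^3

Answer: 5840.8074 cm^3


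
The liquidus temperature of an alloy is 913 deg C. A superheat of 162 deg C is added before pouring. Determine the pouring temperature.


Formula: T_pour = T_melt + Superheat
T_pour = 913 + 162 = 1075 deg C

1075 deg C


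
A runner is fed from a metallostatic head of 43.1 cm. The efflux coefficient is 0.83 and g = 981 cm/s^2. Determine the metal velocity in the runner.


Formula: v = Cd * sqrt(2 * g * h)  (Torricelli with discharge coefficient)
2*g*h = 2 * 981 * 43.1 = 84562.2 cm^2/s^2
sqrt(84562.2) = 290.79580 cm/s
v = 0.83 * 290.79580 = 241.3605 cm/s

Answer: 241.3605 cm/s


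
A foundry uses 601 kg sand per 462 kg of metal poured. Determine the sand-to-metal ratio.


Formula: Sand-to-Metal Ratio = W_sand / W_metal
Ratio = 601 kg / 462 kg = 1.3009

1.3009


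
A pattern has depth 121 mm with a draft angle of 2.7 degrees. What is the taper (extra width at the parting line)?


Formula: taper = depth * tan(draft_angle)
tan(2.7 deg) = 0.0471588
taper = 121 mm * 0.0471588 = 5.7062 mm

5.7062 mm


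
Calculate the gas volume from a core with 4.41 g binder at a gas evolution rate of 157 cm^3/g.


Formula: V_gas = W_binder * gas_evolution_rate
V = 4.41 g * 157 cm^3/g = 692.3700 cm^3

692.3700 cm^3


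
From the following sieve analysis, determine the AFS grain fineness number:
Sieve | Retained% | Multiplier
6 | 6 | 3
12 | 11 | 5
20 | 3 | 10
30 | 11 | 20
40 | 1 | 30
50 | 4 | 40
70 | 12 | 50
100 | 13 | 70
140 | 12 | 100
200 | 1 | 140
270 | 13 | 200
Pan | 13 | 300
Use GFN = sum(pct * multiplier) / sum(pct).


Formula: GFN = sum(pct * multiplier) / sum(pct)
sum(pct * multiplier) = 9863
sum(pct) = 100
GFN = 9863 / 100 = 98.63

Final answer: 98.63


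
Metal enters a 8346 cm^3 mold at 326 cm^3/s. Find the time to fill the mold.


Formula: t_fill = V_mold / Q_flow
t = 8346 cm^3 / 326 cm^3/s = 25.6012 s


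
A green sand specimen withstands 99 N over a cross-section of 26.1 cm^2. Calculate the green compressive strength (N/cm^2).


Formula: Compressive Strength = Force / Area
Strength = 99 N / 26.1 cm^2 = 3.7931 N/cm^2

Answer: 3.7931 N/cm^2


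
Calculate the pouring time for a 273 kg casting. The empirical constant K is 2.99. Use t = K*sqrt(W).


Formula: t = K * sqrt(W)
sqrt(W) = sqrt(273) = 16.52271
t = 2.99 * 16.52271 = 49.4029 s

Final answer: 49.4029 s


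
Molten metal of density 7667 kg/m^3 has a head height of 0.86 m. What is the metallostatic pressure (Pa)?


Formula: P = rho * g * h
rho * g = 7667 * 9.81 = 75213.27 N/m^3
P = 75213.27 * 0.86 = 64683.4122 Pa

64683.4122 Pa


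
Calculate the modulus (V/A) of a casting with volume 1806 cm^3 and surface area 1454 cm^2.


Formula: Casting Modulus M = V / A
M = 1806 cm^3 / 1454 cm^2 = 1.2421 cm

Final answer: 1.2421 cm


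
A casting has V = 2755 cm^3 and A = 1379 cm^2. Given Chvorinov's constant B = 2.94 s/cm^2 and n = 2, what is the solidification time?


Formula: t_s = B * (V/A)^n  (Chvorinov's rule, n=2)
Modulus M = V/A = 2755/1379 = 1.997825 cm
M^2 = 1.997825^2 = 3.991305 cm^2
t_s = 2.94 * 3.991305 = 11.7344 s

Final answer: 11.7344 s


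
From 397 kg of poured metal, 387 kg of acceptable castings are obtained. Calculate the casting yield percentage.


Formula: Casting Yield = (W_good / W_total) * 100
Yield = (387 kg / 397 kg) * 100 = 97.4811%


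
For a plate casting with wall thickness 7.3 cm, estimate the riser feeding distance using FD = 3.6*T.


Formula: FD = 3.6 * T  (riser feeding-distance rule)
FD = 3.6 * 7.3 cm = 26.2800 cm

Final answer: 26.2800 cm


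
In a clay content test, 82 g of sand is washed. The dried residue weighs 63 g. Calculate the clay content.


Formula: Clay% = (W_total - W_washed) / W_total * 100
Clay mass = 82 - 63 = 19 g
Clay% = 19 / 82 * 100 = 23.1707%

23.1707%


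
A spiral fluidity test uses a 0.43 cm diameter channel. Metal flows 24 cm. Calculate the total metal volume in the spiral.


Formula: V = pi * (d/2)^2 * L  (cylinder volume)
Radius = 0.43/2 = 0.215 cm
V = pi * 0.215^2 * 24 = 3.4853 cm^3


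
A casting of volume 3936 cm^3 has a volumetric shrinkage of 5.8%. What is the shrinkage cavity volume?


Formula: V_shrink = V_casting * shrinkage_pct / 100
V_shrink = 3936 cm^3 * 5.8 / 100 = 228.2880 cm^3

Answer: 228.2880 cm^3


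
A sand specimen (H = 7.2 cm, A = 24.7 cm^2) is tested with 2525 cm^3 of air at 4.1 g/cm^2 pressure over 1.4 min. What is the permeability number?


Formula: Permeability Number P = (V * H) / (p * A * t)
Numerator: V * H = 2525 * 7.2 = 18180.0
Denominator: p * A * t = 4.1 * 24.7 * 1.4 = 141.778
P = 18180.0 / 141.778 = 128.2286

Answer: 128.2286
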